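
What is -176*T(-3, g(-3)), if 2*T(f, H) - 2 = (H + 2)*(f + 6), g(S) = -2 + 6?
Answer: -1760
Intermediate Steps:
g(S) = 4
T(f, H) = 1 + (2 + H)*(6 + f)/2 (T(f, H) = 1 + ((H + 2)*(f + 6))/2 = 1 + ((2 + H)*(6 + f))/2 = 1 + (2 + H)*(6 + f)/2)
-176*T(-3, g(-3)) = -176*(7 - 3 + 3*4 + (½)*4*(-3)) = -176*(7 - 3 + 12 - 6) = -176*10 = -1760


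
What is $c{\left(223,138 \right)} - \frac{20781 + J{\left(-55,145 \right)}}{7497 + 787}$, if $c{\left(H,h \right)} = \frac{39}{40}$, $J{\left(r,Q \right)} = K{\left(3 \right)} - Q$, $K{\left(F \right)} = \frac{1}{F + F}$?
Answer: $- \frac{188389}{124260} \approx -1.5161$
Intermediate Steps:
$K{\left(F \right)} = \frac{1}{2 F}$
$J{\left(r,Q \right)} = \frac{1}{6} - Q$ ($J{\left(r,Q \right)} = \frac{1}{2 \cdot 3} - Q = \frac{1}{2} \cdot \frac{1}{3} - Q = \frac{1}{6} - Q$)
$c{\left(H,h \right)} = \frac{39}{40}$ ($c{\left(H,h \right)} = 39 \cdot \frac{1}{40} = \frac{39}{40}$)
$c{\left(223,138 \right)} - \frac{20781 + J{\left(-55,145 \right)}}{7497 + 787} = \frac{39}{40} - \frac{20781 + \left(\frac{1}{6} - 145\right)}{7497 + 787} = \frac{39}{40} - \frac{20781 + \left(\frac{1}{6} - 145\right)}{8284} = \frac{39}{40} - \left(20781 - \frac{869}{6}\right) \frac{1}{8284} = \frac{39}{40} - \frac{123817}{6} \cdot \frac{1}{8284} = \frac{39}{40} - \frac{123817}{49704} = - \frac{188389}{124260}$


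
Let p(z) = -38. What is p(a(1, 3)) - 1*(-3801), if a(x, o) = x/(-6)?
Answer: 3763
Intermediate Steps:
a(x, o) = -x/6 (a(x, o) = x*(-⅙) = -x/6)
p(a(1, 3)) - 1*(-3801) = -38 - 1*(-3801) = -38 + 3801 = 3763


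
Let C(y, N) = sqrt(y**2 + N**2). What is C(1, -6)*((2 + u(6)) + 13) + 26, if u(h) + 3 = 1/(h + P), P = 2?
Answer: 26 + 97*sqrt(37)/8 ≈ 99.754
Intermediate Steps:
u(h) = -3 + 1/(2 + h) (u(h) = -3 + 1/(h + 2) = -3 + 1/(2 + h))
C(y, N) = sqrt(N**2 + y**2)
C(1, -6)*((2 + u(6)) + 13) + 26 = sqrt((-6)**2 + 1**2)*((2 + (-5 - 3*6)/(2 + 6)) + 13) + 26 = sqrt(36 + 1)*((2 + (-5 - 18)/8) + 13) + 26 = sqrt(37)*((2 + (1/8)*(-23)) + 13) + 26 = sqrt(37)*((2 - 23/8) + 13) + 26 = sqrt(37)*(-7/8 + 13) + 26 = sqrt(37)*(97/8) + 26 = 97*sqrt(37)/8 + 26 = 26 + 97*sqrt(37)/8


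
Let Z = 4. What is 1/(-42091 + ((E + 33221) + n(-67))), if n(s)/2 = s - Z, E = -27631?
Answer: -1/36643 ≈ -2.7290e-5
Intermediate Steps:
n(s) = -8 + 2*s (n(s) = 2*(s - 1*4) = 2*(s - 4) = 2*(-4 + s) = -8 + 2*s)
1/(-42091 + ((E + 33221) + n(-67))) = 1/(-42091 + ((-27631 + 33221) + (-8 + 2*(-67)))) = 1/(-42091 + (5590 + (-8 - 134))) = 1/(-42091 + (5590 - 142)) = 1/(-42091 + 5448) = 1/(-36643) = -1/36643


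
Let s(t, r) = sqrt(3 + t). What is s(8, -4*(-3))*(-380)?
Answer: -380*sqrt(11) ≈ -1260.3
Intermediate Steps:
s(8, -4*(-3))*(-380) = sqrt(3 + 8)*(-380) = sqrt(11)*(-380) = -380*sqrt(11)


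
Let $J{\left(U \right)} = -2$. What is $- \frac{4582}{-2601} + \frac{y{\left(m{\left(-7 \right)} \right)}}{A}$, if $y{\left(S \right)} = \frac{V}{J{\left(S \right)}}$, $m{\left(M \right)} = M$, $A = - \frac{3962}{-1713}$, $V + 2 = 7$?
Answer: $\frac{14030203}{20610324} \approx 0.68074$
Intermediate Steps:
$V = 5$ ($V = -2 + 7 = 5$)
$A = \frac{3962}{1713}$ ($A = \left(-3962\right) \left(- \frac{1}{1713}\right) = \frac{3962}{1713} \approx 2.3129$)
$y{\left(S \right)} = - \frac{5}{2}$ ($y{\left(S \right)} = \frac{5}{-2} = 5 \left(- \frac{1}{2}\right) = - \frac{5}{2}$)
$- \frac{4582}{-2601} + \frac{y{\left(m{\left(-7 \right)} \right)}}{A} = - \frac{4582}{-2601} - \frac{5}{2 \cdot \frac{3962}{1713}} = \left(-4582\right) \left(- \frac{1}{2601}\right) - \frac{8565}{7924} = \frac{4582}{2601} - \frac{8565}{7924} = \frac{14030203}{20610324}$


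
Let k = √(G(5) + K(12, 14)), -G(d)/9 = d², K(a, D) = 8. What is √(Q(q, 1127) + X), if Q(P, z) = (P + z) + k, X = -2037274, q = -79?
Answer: √(-2036226 + I*√217) ≈ 0.005 + 1427.0*I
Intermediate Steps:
G(d) = -9*d²
k = I*√217 (k = √(-9*5² + 8) = √(-9*25 + 8) = √(-225 + 8) = √(-217) = I*√217 ≈ 14.731*I)
Q(P, z) = P + z + I*√217 (Q(P, z) = (P + z) + I*√217 = P + z + I*√217)
√(Q(q, 1127) + X) = √((-79 + 1127 + I*√217) - 2037274) = √((1048 + I*√217) - 2037274) = √(-2036226 + I*√217)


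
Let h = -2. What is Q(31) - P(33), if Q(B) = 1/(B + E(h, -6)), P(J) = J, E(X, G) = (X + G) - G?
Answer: -956/29 ≈ -32.966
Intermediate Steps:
E(X, G) = X (E(X, G) = (G + X) - G = X)
Q(B) = 1/(-2 + B) (Q(B) = 1/(B - 2) = 1/(-2 + B))
Q(31) - P(33) = 1/(-2 + 31) - 1*33 = 1/29 - 33 = -956/29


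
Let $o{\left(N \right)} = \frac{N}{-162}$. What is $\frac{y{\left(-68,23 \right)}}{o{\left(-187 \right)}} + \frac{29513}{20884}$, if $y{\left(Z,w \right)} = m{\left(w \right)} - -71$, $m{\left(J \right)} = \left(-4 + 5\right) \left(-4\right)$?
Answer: $\frac{232193867}{3905308} \approx 59.456$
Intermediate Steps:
$m{\left(J \right)} = -4$ ($m{\left(J \right)} = 1 \left(-4\right) = -4$)
$o{\left(N \right)} = - \frac{N}{162}$ ($o{\left(N \right)} = N \left(- \frac{1}{162}\right) = - \frac{N}{162}$)
$y{\left(Z,w \right)} = 67$ ($y{\left(Z,w \right)} = -4 - -71 = -4 + 71 = 67$)
$\frac{y{\left(-68,23 \right)}}{o{\left(-187 \right)}} + \frac{29513}{20884} = \frac{67}{\left(- \frac{1}{162}\right) \left(-187\right)} + \frac{29513}{20884} = \frac{67}{\frac{187}{162}} + 29513 \cdot \frac{1}{20884} = 67 \cdot \frac{162}{187} + \frac{29513}{20884} = \frac{10854}{187} + \frac{29513}{20884} = \frac{232193867}{3905308}$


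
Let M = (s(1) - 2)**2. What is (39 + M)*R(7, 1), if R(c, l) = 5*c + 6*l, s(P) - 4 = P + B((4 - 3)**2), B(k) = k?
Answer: 2255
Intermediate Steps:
s(P) = 5 + P (s(P) = 4 + (P + (4 - 3)**2) = 4 + (P + 1**2) = 4 + (P + 1) = 4 + (1 + P) = 5 + P)
M = 16 (M = ((5 + 1) - 2)**2 = (6 - 2)**2 = 4**2 = 16)
(39 + M)*R(7, 1) = (39 + 16)*(5*7 + 6*1) = 55*(35 + 6) = 55*41 = 2255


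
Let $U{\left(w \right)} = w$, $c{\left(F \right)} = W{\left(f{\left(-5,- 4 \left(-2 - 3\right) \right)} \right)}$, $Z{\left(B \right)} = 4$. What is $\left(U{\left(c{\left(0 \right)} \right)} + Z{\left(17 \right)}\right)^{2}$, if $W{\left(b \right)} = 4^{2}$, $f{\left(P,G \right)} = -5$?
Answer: $400$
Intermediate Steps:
$W{\left(b \right)} = 16$
$c{\left(F \right)} = 16$
$\left(U{\left(c{\left(0 \right)} \right)} + Z{\left(17 \right)}\right)^{2} = \left(16 + 4\right)^{2} = 20^{2} = 400$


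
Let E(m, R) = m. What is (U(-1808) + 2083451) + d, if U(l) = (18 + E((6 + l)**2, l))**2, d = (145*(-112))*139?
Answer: 10544450543375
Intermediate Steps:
d = -2257360 (d = -16240*139 = -2257360)
U(l) = (18 + (6 + l)**2)**2
(U(-1808) + 2083451) + d = ((18 + (6 - 1808)**2)**2 + 2083451) - 2257360 = ((18 + (-1802)**2)**2 + 2083451) - 2257360 = ((18 + 3247204)**2 + 2083451) - 2257360 = (3247222**2 + 2083451) - 2257360 = (10544450717284 + 2083451) - 2257360 = 10544452800735 - 2257360 = 10544450543375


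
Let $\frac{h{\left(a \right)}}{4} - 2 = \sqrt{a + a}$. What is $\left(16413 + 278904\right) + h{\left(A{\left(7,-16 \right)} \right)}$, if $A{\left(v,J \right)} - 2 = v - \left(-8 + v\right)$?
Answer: $295325 + 8 \sqrt{5} \approx 2.9534 \cdot 10^{5}$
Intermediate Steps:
$A{\left(v,J \right)} = 10$ ($A{\left(v,J \right)} = 2 + \left(v - \left(-8 + v\right)\right) = 2 + 8 = 10$)
$h{\left(a \right)} = 8 + 4 \sqrt{2} \sqrt{a}$ ($h{\left(a \right)} = 8 + 4 \sqrt{a + a} = 8 + 4 \sqrt{2 a} = 8 + 4 \sqrt{2} \sqrt{a}$)
$\left(16413 + 278904\right) + h{\left(A{\left(7,-16 \right)} \right)} = \left(16413 + 278904\right) + \left(8 + 4 \sqrt{2} \sqrt{10}\right) = 295317 + \left(8 + 8 \sqrt{5}\right) = 295325 + 8 \sqrt{5}$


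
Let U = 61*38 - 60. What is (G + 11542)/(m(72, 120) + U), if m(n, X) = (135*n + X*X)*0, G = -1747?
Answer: 9795/2258 ≈ 4.3379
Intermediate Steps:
m(n, X) = 0 (m(n, X) = (135*n + X²)*0 = (X² + 135*n)*0 = 0)
U = 2258 (U = 2318 - 60 = 2258)
(G + 11542)/(m(72, 120) + U) = (-1747 + 11542)/(0 + 2258) = 9795/2258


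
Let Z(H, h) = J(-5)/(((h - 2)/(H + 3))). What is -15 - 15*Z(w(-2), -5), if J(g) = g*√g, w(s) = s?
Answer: -15 - 75*I*√5/7 ≈ -15.0 - 23.958*I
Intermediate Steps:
J(g) = g^(3/2)
Z(H, h) = -5*I*√5*(3 + H)/(-2 + h) (Z(H, h) = (-5)^(3/2)/(((h - 2)/(H + 3))) = (-5*I*√5)/(((-2 + h)/(3 + H))) = (-5*I*√5)*((3 + H)/(-2 + h)) = -5*I*√5*(3 + H)/(-2 + h))
-15 - 15*Z(w(-2), -5) = -15 - 75*I*√5*(-3 - 1*(-2))/(-2 - 5) = -15 - 75*I*√5*(-3 + 2)/(-7) = -15 - 75*I*√5*(-1)*(-1)/7 = -15 - 75*I*√5/7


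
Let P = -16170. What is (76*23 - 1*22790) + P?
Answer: -37212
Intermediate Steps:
(76*23 - 1*22790) + P = (76*23 - 1*22790) - 16170 = (1748 - 22790) - 16170 = -21042 - 16170 = -37212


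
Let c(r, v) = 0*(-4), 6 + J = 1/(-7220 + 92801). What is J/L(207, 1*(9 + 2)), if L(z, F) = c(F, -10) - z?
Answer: 513485/17715267 ≈ 0.028985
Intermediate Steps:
J = -513485/85581 (J = -6 + 1/(-7220 + 92801) = -6 + 1/85581 = -513485/85581 ≈ -6.0000)
c(r, v) = 0
L(z, F) = -z (L(z, F) = 0 - z = -z)
J/L(207, 1*(9 + 2)) = -513485/(85581*((-1*207))) = -513485/85581/(-207) = -513485/85581*(-1/207) = 513485/17715267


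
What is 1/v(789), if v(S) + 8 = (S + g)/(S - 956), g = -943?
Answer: -167/1182 ≈ -0.14129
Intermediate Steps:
v(S) = -8 + (-943 + S)/(-956 + S) (v(S) = -8 + (S - 943)/(S - 956) = -8 + (-943 + S)/(-956 + S))
1/v(789) = 1/((6705 - 7*789)/(-956 + 789)) = 1/((6705 - 5523)/(-167)) = 1/(-1/167*1182) = 1/(-1182/167) = -167/1182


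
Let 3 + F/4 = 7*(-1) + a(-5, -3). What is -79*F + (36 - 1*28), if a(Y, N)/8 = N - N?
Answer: 3168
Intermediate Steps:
a(Y, N) = 0 (a(Y, N) = 8*(N - N) = 8*0 = 0)
F = -40 (F = -12 + 4*(7*(-1) + 0) = -12 + 4*(-7 + 0) = -12 + 4*(-7) = -12 - 28 = -40)
-79*F + (36 - 1*28) = -79*(-40) + (36 - 1*28) = 3160 + (36 - 28) = 3160 + 8 = 3168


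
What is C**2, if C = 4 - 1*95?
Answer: 8281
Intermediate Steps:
C = -91 (C = 4 - 95 = -91)
C**2 = (-91)**2 = 8281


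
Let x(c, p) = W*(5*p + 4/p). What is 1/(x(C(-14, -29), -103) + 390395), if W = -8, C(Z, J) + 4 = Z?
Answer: 103/40635077 ≈ 2.5348e-6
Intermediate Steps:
C(Z, J) = -4 + Z
x(c, p) = -40*p - 32/p (x(c, p) = -8*(5*p + 4/p) = -8*(4/p + 5*p) = -40*p - 32/p)
1/(x(C(-14, -29), -103) + 390395) = 1/((-40*(-103) - 32/(-103)) + 390395) = 1/((4120 - 32*(-1/103)) + 390395) = 1/((4120 + 32/103) + 390395) = 1/(424392/103 + 390395) = 1/(40635077/103) = 103/40635077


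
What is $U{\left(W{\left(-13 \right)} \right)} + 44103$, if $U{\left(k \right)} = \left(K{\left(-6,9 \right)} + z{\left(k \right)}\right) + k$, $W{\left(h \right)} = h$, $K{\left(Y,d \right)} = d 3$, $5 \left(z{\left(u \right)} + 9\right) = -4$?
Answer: $\frac{220536}{5} \approx 44107.0$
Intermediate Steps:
$z{\left(u \right)} = - \frac{49}{5}$ ($z{\left(u \right)} = -9 + \frac{1}{5} \left(-4\right) = -9 - \frac{4}{5} = - \frac{49}{5}$)
$K{\left(Y,d \right)} = 3 d$
$U{\left(k \right)} = \frac{86}{5} + k$ ($U{\left(k \right)} = \left(3 \cdot 9 - \frac{49}{5}\right) + k = \left(27 - \frac{49}{5}\right) + k = \frac{86}{5} + k$)
$U{\left(W{\left(-13 \right)} \right)} + 44103 = \left(\frac{86}{5} - 13\right) + 44103 = \frac{21}{5} + 44103 = \frac{220536}{5}$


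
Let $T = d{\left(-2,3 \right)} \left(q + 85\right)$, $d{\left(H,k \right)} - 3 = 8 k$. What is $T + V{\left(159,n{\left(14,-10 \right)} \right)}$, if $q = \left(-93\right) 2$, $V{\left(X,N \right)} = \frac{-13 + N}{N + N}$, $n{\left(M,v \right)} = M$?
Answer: $- \frac{76355}{28} \approx -2727.0$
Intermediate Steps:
$V{\left(X,N \right)} = \frac{-13 + N}{2 N}$
$d{\left(H,k \right)} = 3 + 8 k$
$q = -186$
$T = -2727$ ($T = \left(3 + 8 \cdot 3\right) \left(-186 + 85\right) = \left(3 + 24\right) \left(-101\right) = 27 \left(-101\right) = -2727$)
$T + V{\left(159,n{\left(14,-10 \right)} \right)} = -2727 + \frac{-13 + 14}{2 \cdot 14} = -2727 + \frac{1}{2} \cdot \frac{1}{14} \cdot 1 = -2727 + \frac{1}{28} = - \frac{76355}{28}$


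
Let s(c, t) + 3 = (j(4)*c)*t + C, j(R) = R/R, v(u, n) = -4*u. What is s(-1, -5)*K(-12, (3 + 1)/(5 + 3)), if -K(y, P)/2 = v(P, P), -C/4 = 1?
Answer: -8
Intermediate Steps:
C = -4 (C = -4*1 = -4)
j(R) = 1
s(c, t) = -7 + c*t (s(c, t) = -3 + ((1*c)*t - 4) = -3 + (c*t - 4) = -3 + (-4 + c*t) = -7 + c*t)
K(y, P) = 8*P (K(y, P) = -(-8)*P = 8*P)
s(-1, -5)*K(-12, (3 + 1)/(5 + 3)) = (-7 - 1*(-5))*(8*((3 + 1)/(5 + 3))) = (-7 + 5)*(8*(4/8)) = -16*4*(⅛) = -16/2 = -2*4 = -8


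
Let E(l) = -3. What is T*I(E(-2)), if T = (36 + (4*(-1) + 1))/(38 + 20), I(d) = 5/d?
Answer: -55/58 ≈ -0.94828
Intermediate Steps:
T = 33/58 (T = (36 + (-4 + 1))/58 = (36 - 3)*(1/58) = 33*(1/58) = 33/58 ≈ 0.56897)
T*I(E(-2)) = 33*(5/(-3))/58 = 33*(5*(-⅓))/58 = (33/58)*(-5/3) = -55/58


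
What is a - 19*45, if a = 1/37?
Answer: -31634/37 ≈ -854.97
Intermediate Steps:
a = 1/37 ≈ 0.027027
a - 19*45 = 1/37 - 19*45 = 1/37 - 855 = -31634/37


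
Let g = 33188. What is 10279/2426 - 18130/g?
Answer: 37144509/10064261 ≈ 3.6907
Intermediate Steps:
10279/2426 - 18130/g = 10279/2426 - 18130/33188 = 10279*(1/2426) - 18130*1/33188 = 10279/2426 - 9065/16594 = 37144509/10064261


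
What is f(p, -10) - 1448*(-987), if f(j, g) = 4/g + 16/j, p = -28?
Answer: 50021126/35 ≈ 1.4292e+6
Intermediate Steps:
f(p, -10) - 1448*(-987) = (4/(-10) + 16/(-28)) - 1448*(-987) = (4*(-⅒) + 16*(-1/28)) + 1429176 = (-⅖ - 4/7) + 1429176 = -34/35 + 1429176 = 50021126/35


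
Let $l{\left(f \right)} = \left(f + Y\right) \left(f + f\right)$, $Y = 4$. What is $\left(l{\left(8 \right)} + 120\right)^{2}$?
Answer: $97344$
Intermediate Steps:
$l{\left(f \right)} = 2 f \left(4 + f\right)$ ($l{\left(f \right)} = \left(f + 4\right) \left(f + f\right) = \left(4 + f\right) 2 f = 2 f \left(4 + f\right)$)
$\left(l{\left(8 \right)} + 120\right)^{2} = \left(2 \cdot 8 \left(4 + 8\right) + 120\right)^{2} = \left(2 \cdot 8 \cdot 12 + 120\right)^{2} = \left(192 + 120\right)^{2} = 312^{2} = 97344$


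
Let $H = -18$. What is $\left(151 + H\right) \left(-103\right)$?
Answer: $-13699$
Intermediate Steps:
$\left(151 + H\right) \left(-103\right) = \left(151 - 18\right) \left(-103\right) = 133 \left(-103\right) = -13699$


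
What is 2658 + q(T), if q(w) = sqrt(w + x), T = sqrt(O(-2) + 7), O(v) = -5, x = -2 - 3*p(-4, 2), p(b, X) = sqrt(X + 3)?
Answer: 2658 + sqrt(-2 + sqrt(2) - 3*sqrt(5)) ≈ 2658.0 + 2.7007*I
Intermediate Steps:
p(b, X) = sqrt(3 + X)
x = -2 - 3*sqrt(5) (x = -2 - 3*sqrt(3 + 2) = -2 - 3*sqrt(5) ≈ -8.7082)
T = sqrt(2) (T = sqrt(-5 + 7) = sqrt(2) ≈ 1.4142)
q(w) = sqrt(-2 + w - 3*sqrt(5)) (q(w) = sqrt(w + (-2 - 3*sqrt(5))) = sqrt(-2 + w - 3*sqrt(5)))
2658 + q(T) = 2658 + sqrt(-2 + sqrt(2) - 3*sqrt(5))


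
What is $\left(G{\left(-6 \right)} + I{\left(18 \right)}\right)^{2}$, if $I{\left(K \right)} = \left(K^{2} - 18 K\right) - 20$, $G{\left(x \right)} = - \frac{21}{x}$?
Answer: $\frac{1089}{4} \approx 272.25$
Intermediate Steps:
$I{\left(K \right)} = -20 + K^{2} - 18 K$
$\left(G{\left(-6 \right)} + I{\left(18 \right)}\right)^{2} = \left(- \frac{21}{-6} - \left(344 - 324\right)\right)^{2} = \left(\left(-21\right) \left(- \frac{1}{6}\right) - 20\right)^{2} = \left(\frac{7}{2} - 20\right)^{2} = \left(- \frac{33}{2}\right)^{2} = \frac{1089}{4}$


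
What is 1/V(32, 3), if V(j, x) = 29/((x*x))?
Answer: 9/29 ≈ 0.31034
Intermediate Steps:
V(j, x) = 29/x² (V(j, x) = 29/(x²) = 29/x²)
1/V(32, 3) = 1/(29/3²) = 1/(29*(⅑)) = 1/(29/9) = 9/29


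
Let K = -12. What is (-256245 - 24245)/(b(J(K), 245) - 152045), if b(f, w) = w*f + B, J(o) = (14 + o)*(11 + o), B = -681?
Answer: 20035/10944 ≈ 1.8307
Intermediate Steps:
J(o) = (11 + o)*(14 + o)
b(f, w) = -681 + f*w (b(f, w) = w*f - 681 = f*w - 681 = -681 + f*w)
(-256245 - 24245)/(b(J(K), 245) - 152045) = (-256245 - 24245)/((-681 + (154 + (-12)² + 25*(-12))*245) - 152045) = -280490/((-681 + (154 + 144 - 300)*245) - 152045) = -280490/((-681 - 2*245) - 152045) = -280490/((-681 - 490) - 152045) = -280490/(-1171 - 152045) = -280490/(-153216) = -280490*(-1/153216) = 20035/10944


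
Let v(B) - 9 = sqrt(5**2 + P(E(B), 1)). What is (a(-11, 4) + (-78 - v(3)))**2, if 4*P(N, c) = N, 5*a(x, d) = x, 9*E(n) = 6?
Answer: 1197271/150 + 446*sqrt(906)/15 ≈ 8876.8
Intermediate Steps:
E(n) = 2/3 (E(n) = (1/9)*6 = 2/3)
a(x, d) = x/5
P(N, c) = N/4
v(B) = 9 + sqrt(906)/6 (v(B) = 9 + sqrt(5**2 + (1/4)*(2/3)) = 9 + sqrt(25 + 1/6) = 9 + sqrt(151/6) = 9 + sqrt(906)/6)
(a(-11, 4) + (-78 - v(3)))**2 = ((1/5)*(-11) + (-78 - (9 + sqrt(906)/6)))**2 = (-11/5 + (-78 + (-9 - sqrt(906)/6)))**2 = (-11/5 + (-87 - sqrt(906)/6))**2 = (-446/5 - sqrt(906)/6)**2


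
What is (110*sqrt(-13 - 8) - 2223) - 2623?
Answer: -4846 + 110*I*sqrt(21) ≈ -4846.0 + 504.08*I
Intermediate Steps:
(110*sqrt(-13 - 8) - 2223) - 2623 = (110*sqrt(-21) - 2223) - 2623 = (110*(I*sqrt(21)) - 2223) - 2623 = (110*I*sqrt(21) - 2223) - 2623 = (-2223 + 110*I*sqrt(21)) - 2623 = -4846 + 110*I*sqrt(21)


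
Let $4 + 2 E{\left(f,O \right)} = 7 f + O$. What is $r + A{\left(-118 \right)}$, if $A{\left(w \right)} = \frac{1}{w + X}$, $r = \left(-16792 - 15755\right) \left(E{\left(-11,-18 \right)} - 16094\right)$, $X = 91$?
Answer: $\frac{28372814701}{54} \approx 5.2542 \cdot 10^{8}$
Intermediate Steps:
$E{\left(f,O \right)} = -2 + \frac{O}{2} + \frac{7 f}{2}$ ($E{\left(f,O \right)} = -2 + \frac{7 f + O}{2} = -2 + \frac{O + 7 f}{2} = -2 + \left(\frac{O}{2} + \frac{7 f}{2}\right) = -2 + \frac{O}{2} + \frac{7 f}{2}$)
$r = \frac{1050844989}{2}$ ($r = \left(-16792 - 15755\right) \left(\left(-2 + \frac{1}{2} \left(-18\right) + \frac{7}{2} \left(-11\right)\right) - 16094\right) = - 32547 \left(\left(-2 - 9 - \frac{77}{2}\right) - 16094\right) = - 32547 \left(- \frac{99}{2} - 16094\right) = \left(-32547\right) \left(- \frac{32287}{2}\right) = \frac{1050844989}{2} \approx 5.2542 \cdot 10^{8}$)
$A{\left(w \right)} = \frac{1}{91 + w}$ ($A{\left(w \right)} = \frac{1}{w + 91} = \frac{1}{91 + w}$)
$r + A{\left(-118 \right)} = \frac{1050844989}{2} + \frac{1}{91 - 118} = \frac{1050844989}{2} + \frac{1}{-27} = \frac{1050844989}{2} - \frac{1}{27} = \frac{28372814701}{54}$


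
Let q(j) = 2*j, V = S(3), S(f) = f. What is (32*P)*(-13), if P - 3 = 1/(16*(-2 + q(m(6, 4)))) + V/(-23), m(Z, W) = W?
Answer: -82667/69 ≈ -1198.1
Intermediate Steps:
V = 3
P = 6359/2208 (P = 3 + (1/(16*(-2 + 2*4)) + 3/(-23)) = 3 + (1/(16*(-2 + 8)) + 3*(-1/23)) = 3 + ((1/16)/6 - 3/23) = 3 + ((1/16)*(⅙) - 3/23) = 3 + (1/96 - 3/23) = 3 - 265/2208 = 6359/2208 ≈ 2.8800)
(32*P)*(-13) = (32*(6359/2208))*(-13) = (6359/69)*(-13) = -82667/69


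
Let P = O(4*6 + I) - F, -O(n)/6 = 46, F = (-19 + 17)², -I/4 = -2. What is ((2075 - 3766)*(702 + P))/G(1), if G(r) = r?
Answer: -713602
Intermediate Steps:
I = 8 (I = -4*(-2) = 8)
F = 4 (F = (-2)² = 4)
O(n) = -276 (O(n) = -6*46 = -276)
P = -280 (P = -276 - 1*4 = -276 - 4 = -280)
((2075 - 3766)*(702 + P))/G(1) = ((2075 - 3766)*(702 - 280))/1 = -1691*422*1 = -713602*1 = -713602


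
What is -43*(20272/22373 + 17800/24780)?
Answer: -1936246054/27720147 ≈ -69.850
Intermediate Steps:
-43*(20272/22373 + 17800/24780) = -43*(20272*(1/22373) + 17800*(1/24780)) = -43*(20272/22373 + 890/1239) = -43*45028978/27720147 = -1936246054/27720147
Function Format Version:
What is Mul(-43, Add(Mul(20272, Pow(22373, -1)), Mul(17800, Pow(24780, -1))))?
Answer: Rational(-1936246054, 27720147) ≈ -69.850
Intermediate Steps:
Mul(-43, Add(Mul(20272, Pow(22373, -1)), Mul(17800, Pow(24780, -1)))) = Mul(-43, Add(Mul(20272, Rational(1, 22373)), Mul(17800, Rational(1, 24780)))) = Mul(-43, Add(Rational(20272, 22373), Rational(890, 1239))) = Mul(-43, Rational(45028978, 27720147)) = Rational(-1936246054, 27720147)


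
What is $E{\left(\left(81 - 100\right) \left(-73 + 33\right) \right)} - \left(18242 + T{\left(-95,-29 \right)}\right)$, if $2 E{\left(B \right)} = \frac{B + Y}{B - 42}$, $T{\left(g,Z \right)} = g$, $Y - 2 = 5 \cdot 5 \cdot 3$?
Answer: $- \frac{26058255}{1436} \approx -18146.0$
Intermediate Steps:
$Y = 77$ ($Y = 2 + 5 \cdot 5 \cdot 3 = 2 + 25 \cdot 3 = 2 + 75 = 77$)
$E{\left(B \right)} = \frac{77 + B}{2 \left(-42 + B\right)}$ ($E{\left(B \right)} = \frac{\left(B + 77\right) \frac{1}{B - 42}}{2} = \frac{\left(77 + B\right) \frac{1}{-42 + B}}{2} = \frac{\frac{1}{-42 + B} \left(77 + B\right)}{2} = \frac{77 + B}{2 \left(-42 + B\right)}$)
$E{\left(\left(81 - 100\right) \left(-73 + 33\right) \right)} - \left(18242 + T{\left(-95,-29 \right)}\right) = \frac{77 + \left(81 - 100\right) \left(-73 + 33\right)}{2 \left(-42 + \left(81 - 100\right) \left(-73 + 33\right)\right)} - 18147 = \frac{77 - -760}{2 \left(-42 - -760\right)} + \left(-18242 + 95\right) = \frac{77 + 760}{2 \left(-42 + 760\right)} - 18147 = \frac{1}{2} \cdot \frac{1}{718} \cdot 837 - 18147 = \frac{837}{1436} - 18147 = - \frac{26058255}{1436}$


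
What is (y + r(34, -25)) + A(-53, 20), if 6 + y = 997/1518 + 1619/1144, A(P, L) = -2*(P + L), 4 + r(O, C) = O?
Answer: 7267795/78936 ≈ 92.072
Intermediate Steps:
r(O, C) = -4 + O
A(P, L) = -2*L - 2*P (A(P, L) = -2*(L + P) = -2*L - 2*P)
y = -310061/78936 (y = -6 + (997/1518 + 1619/1144) = -6 + 163555/78936 = -310061/78936 ≈ -3.9280)
(y + r(34, -25)) + A(-53, 20) = (-310061/78936 + (-4 + 34)) + (-2*20 - 2*(-53)) = (-310061/78936 + 30) + (-40 + 106) = 2058019/78936 + 66 = 7267795/78936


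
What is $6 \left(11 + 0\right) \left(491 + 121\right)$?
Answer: $40392$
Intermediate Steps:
$6 \left(11 + 0\right) \left(491 + 121\right) = 6 \cdot 11 \cdot 612 = 66 \cdot 612 = 40392$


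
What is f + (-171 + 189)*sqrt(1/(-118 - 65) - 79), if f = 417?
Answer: 417 + 6*I*sqrt(2645814)/61 ≈ 417.0 + 159.99*I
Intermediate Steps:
f + (-171 + 189)*sqrt(1/(-118 - 65) - 79) = 417 + (-171 + 189)*sqrt(1/(-118 - 65) - 79) = 417 + 18*sqrt(1/(-183) - 79) = 417 + 18*sqrt(-1/183 - 79) = 417 + 18*sqrt(-14458/183) = 417 + 18*(I*sqrt(2645814)/183) = 417 + 6*I*sqrt(2645814)/61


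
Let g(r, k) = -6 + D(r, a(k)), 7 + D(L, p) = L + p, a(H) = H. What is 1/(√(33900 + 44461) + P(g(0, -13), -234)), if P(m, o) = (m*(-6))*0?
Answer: √78361/78361 ≈ 0.0035723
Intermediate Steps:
D(L, p) = -7 + L + p (D(L, p) = -7 + (L + p) = -7 + L + p)
g(r, k) = -13 + k + r (g(r, k) = -6 + (-7 + r + k) = -6 + (-7 + k + r) = -13 + k + r)
P(m, o) = 0 (P(m, o) = -6*m*0 = 0)
1/(√(33900 + 44461) + P(g(0, -13), -234)) = 1/(√(33900 + 44461) + 0) = 1/(√78361 + 0) = 1/(√78361) = √78361/78361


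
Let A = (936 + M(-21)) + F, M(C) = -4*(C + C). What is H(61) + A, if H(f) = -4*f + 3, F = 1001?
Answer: 1864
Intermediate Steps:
M(C) = -8*C
H(f) = 3 - 4*f
A = 2105 (A = (936 - 8*(-21)) + 1001 = (936 + 168) + 1001 = 1104 + 1001 = 2105)
H(61) + A = (3 - 4*61) + 2105 = (3 - 244) + 2105 = -241 + 2105 = 1864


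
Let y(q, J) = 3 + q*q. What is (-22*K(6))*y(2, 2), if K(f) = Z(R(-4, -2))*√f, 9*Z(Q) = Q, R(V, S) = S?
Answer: 308*√6/9 ≈ 83.827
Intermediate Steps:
y(q, J) = 3 + q²
Z(Q) = Q/9
K(f) = -2*√f/9 (K(f) = ((⅑)*(-2))*√f = -2*√f/9)
(-22*K(6))*y(2, 2) = (-(-44)*√6/9)*(3 + 2²) = (44*√6/9)*(3 + 4) = (44*√6/9)*7 = 308*√6/9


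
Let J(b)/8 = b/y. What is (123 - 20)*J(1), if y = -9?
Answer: -824/9 ≈ -91.556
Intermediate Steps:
J(b) = -8*b/9 (J(b) = 8*(b/(-9)) = 8*(b*(-1/9)) = 8*(-b/9) = -8*b/9)
(123 - 20)*J(1) = (123 - 20)*(-8/9*1) = 103*(-8/9) = -824/9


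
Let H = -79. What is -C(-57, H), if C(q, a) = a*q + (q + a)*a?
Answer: -15247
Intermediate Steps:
C(q, a) = a*q + a*(a + q) (C(q, a) = a*q + (a + q)*a = a*q + a*(a + q))
-C(-57, H) = -(-79)*(-79 + 2*(-57)) = -(-79)*(-79 - 114) = -(-79)*(-193) = -1*15247 = -15247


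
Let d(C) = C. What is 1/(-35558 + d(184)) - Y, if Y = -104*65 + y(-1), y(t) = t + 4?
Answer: 239022117/35374 ≈ 6757.0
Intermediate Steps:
y(t) = 4 + t
Y = -6757 (Y = -104*65 + (4 - 1) = -6760 + 3 = -6757)
1/(-35558 + d(184)) - Y = 1/(-35558 + 184) - 1*(-6757) = 1/(-35374) + 6757 = -1/35374 + 6757 = 239022117/35374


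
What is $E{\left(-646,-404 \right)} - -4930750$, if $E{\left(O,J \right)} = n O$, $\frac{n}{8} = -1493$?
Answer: $12646574$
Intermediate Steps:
$n = -11944$ ($n = 8 \left(-1493\right) = -11944$)
$E{\left(O,J \right)} = - 11944 O$
$E{\left(-646,-404 \right)} - -4930750 = \left(-11944\right) \left(-646\right) - -4930750 = 7715824 + 4930750 = 12646574$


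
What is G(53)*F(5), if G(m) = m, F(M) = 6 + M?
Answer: 583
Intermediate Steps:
G(53)*F(5) = 53*(6 + 5) = 53*11 = 583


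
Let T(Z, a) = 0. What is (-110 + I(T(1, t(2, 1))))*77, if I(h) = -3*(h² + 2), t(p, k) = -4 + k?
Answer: -8932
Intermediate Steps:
I(h) = -6 - 3*h² (I(h) = -3*(2 + h²) = -6 - 3*h²)
(-110 + I(T(1, t(2, 1))))*77 = (-110 + (-6 - 3*0²))*77 = (-110 + (-6 - 3*0))*77 = (-110 + (-6 + 0))*77 = (-110 - 6)*77 = -116*77 = -8932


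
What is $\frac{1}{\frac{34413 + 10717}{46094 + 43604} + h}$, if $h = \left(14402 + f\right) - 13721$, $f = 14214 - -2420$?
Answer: $\frac{44849}{776583000} \approx 5.7752 \cdot 10^{-5}$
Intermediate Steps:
$f = 16634$ ($f = 14214 + 2420 = 16634$)
$h = 17315$ ($h = \left(14402 + 16634\right) - 13721 = 31036 - 13721 = 17315$)
$\frac{1}{\frac{34413 + 10717}{46094 + 43604} + h} = \frac{1}{\frac{34413 + 10717}{46094 + 43604} + 17315} = \frac{1}{\frac{45130}{89698} + 17315} = \frac{1}{45130 \cdot \frac{1}{89698} + 17315} = \frac{1}{\frac{22565}{44849} + 17315} = \frac{1}{\frac{776583000}{44849}} = \frac{44849}{776583000}$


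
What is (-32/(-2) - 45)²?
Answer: 841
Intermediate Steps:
(-32/(-2) - 45)² = (-32*(-½) - 45)² = (16 - 45)² = (-29)² = 841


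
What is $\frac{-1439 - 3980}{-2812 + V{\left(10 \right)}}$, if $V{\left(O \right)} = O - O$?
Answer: $\frac{5419}{2812} \approx 1.9271$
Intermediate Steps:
$V{\left(O \right)} = 0$
$\frac{-1439 - 3980}{-2812 + V{\left(10 \right)}} = \frac{-1439 - 3980}{-2812 + 0} = - \frac{5419}{-2812} = \left(-5419\right) \left(- \frac{1}{2812}\right) = \frac{5419}{2812}$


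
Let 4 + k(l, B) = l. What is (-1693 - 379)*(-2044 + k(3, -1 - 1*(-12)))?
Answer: 4237240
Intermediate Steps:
k(l, B) = -4 + l
(-1693 - 379)*(-2044 + k(3, -1 - 1*(-12))) = (-1693 - 379)*(-2044 + (-4 + 3)) = -2072*(-2044 - 1) = -2072*(-2045) = 4237240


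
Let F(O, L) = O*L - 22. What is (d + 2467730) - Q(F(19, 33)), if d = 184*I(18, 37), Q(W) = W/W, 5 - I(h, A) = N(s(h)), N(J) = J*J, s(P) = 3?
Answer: 2466993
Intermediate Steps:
N(J) = J**2
F(O, L) = -22 + L*O (F(O, L) = L*O - 22 = -22 + L*O)
I(h, A) = -4 (I(h, A) = 5 - 1*3**2 = 5 - 1*9 = 5 - 9 = -4)
Q(W) = 1
d = -736 (d = 184*(-4) = -736)
(d + 2467730) - Q(F(19, 33)) = (-736 + 2467730) - 1*1 = 2466994 - 1 = 2466993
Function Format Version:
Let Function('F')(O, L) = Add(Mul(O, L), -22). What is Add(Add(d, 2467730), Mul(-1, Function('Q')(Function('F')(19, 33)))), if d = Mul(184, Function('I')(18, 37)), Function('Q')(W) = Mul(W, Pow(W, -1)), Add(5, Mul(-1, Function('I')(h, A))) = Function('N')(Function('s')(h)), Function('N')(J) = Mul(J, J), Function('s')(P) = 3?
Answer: 2466993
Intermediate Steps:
Function('N')(J) = Pow(J, 2)
Function('F')(O, L) = Add(-22, Mul(L, O)) (Function('F')(O, L) = Add(Mul(L, O), -22) = Add(-22, Mul(L, O)))
Function('I')(h, A) = -4 (Function('I')(h, A) = Add(5, Mul(-1, Pow(3, 2))) = Add(5, Mul(-1, 9)) = Add(5, -9) = -4)
Function('Q')(W) = 1
d = -736 (d = Mul(184, -4) = -736)
Add(Add(d, 2467730), Mul(-1, Function('Q')(Function('F')(19, 33)))) = Add(Add(-736, 2467730), Mul(-1, 1)) = Add(2466994, -1) = 2466993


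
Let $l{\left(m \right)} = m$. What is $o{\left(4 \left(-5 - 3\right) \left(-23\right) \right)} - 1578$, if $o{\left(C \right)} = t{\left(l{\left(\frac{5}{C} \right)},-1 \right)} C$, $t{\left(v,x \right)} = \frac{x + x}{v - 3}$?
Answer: $- \frac{2392942}{2203} \approx -1086.2$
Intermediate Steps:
$t{\left(v,x \right)} = \frac{2 x}{-3 + v}$
$o{\left(C \right)} = - \frac{2 C}{-3 + \frac{5}{C}}$ ($o{\left(C \right)} = 2 \left(-1\right) \frac{1}{-3 + \frac{5}{C}} C = - \frac{2}{-3 + \frac{5}{C}} C = - \frac{2 C}{-3 + \frac{5}{C}}$)
$o{\left(4 \left(-5 - 3\right) \left(-23\right) \right)} - 1578 = \frac{2 \left(4 \left(-5 - 3\right) \left(-23\right)\right)^{2}}{-5 + 3 \cdot 4 \left(-5 - 3\right) \left(-23\right)} - 1578 = \frac{2 \left(4 \left(-8\right) \left(-23\right)\right)^{2}}{-5 + 3 \cdot 4 \left(-8\right) \left(-23\right)} - 1578 = \frac{2 \left(\left(-32\right) \left(-23\right)\right)^{2}}{-5 + 3 \left(\left(-32\right) \left(-23\right)\right)} - 1578 = \frac{2 \cdot 736^{2}}{-5 + 3 \cdot 736} - 1578 = 2 \cdot 541696 \frac{1}{-5 + 2208} - 1578 = 2 \cdot 541696 \cdot \frac{1}{2203} - 1578 = \frac{1083392}{2203} - 1578 = - \frac{2392942}{2203}$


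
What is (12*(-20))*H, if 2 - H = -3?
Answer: -1200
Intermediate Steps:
H = 5 (H = 2 - 1*(-3) = 2 + 3 = 5)
(12*(-20))*H = (12*(-20))*5 = -240*5 = -1200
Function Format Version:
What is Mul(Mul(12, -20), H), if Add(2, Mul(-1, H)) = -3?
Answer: -1200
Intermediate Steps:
H = 5 (H = Add(2, Mul(-1, -3)) = Add(2, 3) = 5)
Mul(Mul(12, -20), H) = Mul(Mul(12, -20), 5) = Mul(-240, 5) = -1200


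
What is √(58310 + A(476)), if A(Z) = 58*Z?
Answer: 19*√238 ≈ 293.12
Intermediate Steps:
√(58310 + A(476)) = √(58310 + 58*476) = √(58310 + 27608) = √85918 = 19*√238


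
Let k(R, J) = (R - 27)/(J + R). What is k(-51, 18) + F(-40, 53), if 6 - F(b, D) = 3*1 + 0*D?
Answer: 59/11 ≈ 5.3636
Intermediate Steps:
k(R, J) = (-27 + R)/(J + R)
F(b, D) = 3 (F(b, D) = 6 - (3*1 + 0*D) = 6 - (3 + 0) = 6 - 1*3 = 6 - 3 = 3)
k(-51, 18) + F(-40, 53) = (-27 - 51)/(18 - 51) + 3 = -78/(-33) + 3 = -1/33*(-78) + 3 = 26/11 + 3 = 59/11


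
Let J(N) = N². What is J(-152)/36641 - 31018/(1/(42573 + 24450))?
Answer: -76173686225270/36641 ≈ -2.0789e+9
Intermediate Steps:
J(-152)/36641 - 31018/(1/(42573 + 24450)) = (-152)²/36641 - 31018/(1/(42573 + 24450)) = 23104*(1/36641) - 31018/(1/67023) = 23104/36641 - 31018/1/67023 = 23104/36641 - 31018*67023 = 23104/36641 - 2078919414 = -76173686225270/36641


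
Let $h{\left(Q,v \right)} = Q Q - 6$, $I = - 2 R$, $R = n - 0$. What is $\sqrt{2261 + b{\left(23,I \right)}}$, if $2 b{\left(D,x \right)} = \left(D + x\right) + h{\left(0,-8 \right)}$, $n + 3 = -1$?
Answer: $\frac{\sqrt{9094}}{2} \approx 47.681$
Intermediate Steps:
$n = -4$ ($n = -3 - 1 = -4$)
$R = -4$ ($R = -4 - 0 = -4 + 0 = -4$)
$I = 8$ ($I = \left(-2\right) \left(-4\right) = 8$)
$h{\left(Q,v \right)} = -6 + Q^{2}$ ($h{\left(Q,v \right)} = Q^{2} - 6 = -6 + Q^{2}$)
$b{\left(D,x \right)} = -3 + \frac{D}{2} + \frac{x}{2}$ ($b{\left(D,x \right)} = \frac{\left(D + x\right) - \left(6 - 0^{2}\right)}{2} = \frac{\left(D + x\right) + \left(-6 + 0\right)}{2} = \frac{\left(D + x\right) - 6}{2} = \frac{-6 + D + x}{2} = -3 + \frac{D}{2} + \frac{x}{2}$)
$\sqrt{2261 + b{\left(23,I \right)}} = \sqrt{2261 + \left(-3 + \frac{1}{2} \cdot 23 + \frac{1}{2} \cdot 8\right)} = \sqrt{2261 + \left(-3 + \frac{23}{2} + 4\right)} = \sqrt{2261 + \frac{25}{2}} = \sqrt{\frac{4547}{2}} = \frac{\sqrt{9094}}{2}$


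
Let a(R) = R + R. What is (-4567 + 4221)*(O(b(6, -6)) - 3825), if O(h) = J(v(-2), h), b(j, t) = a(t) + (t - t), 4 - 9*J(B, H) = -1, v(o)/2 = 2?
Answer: 11909320/9 ≈ 1.3233e+6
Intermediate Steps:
v(o) = 4 (v(o) = 2*2 = 4)
J(B, H) = 5/9 (J(B, H) = 4/9 - ⅑*(-1) = 4/9 + ⅑ = 5/9)
a(R) = 2*R
b(j, t) = 2*t (b(j, t) = 2*t + (t - t) = 2*t + 0 = 2*t)
O(h) = 5/9
(-4567 + 4221)*(O(b(6, -6)) - 3825) = (-4567 + 4221)*(5/9 - 3825) = -346*(-34420/9) = 11909320/9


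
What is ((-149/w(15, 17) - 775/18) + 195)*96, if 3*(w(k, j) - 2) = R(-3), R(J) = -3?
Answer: 848/3 ≈ 282.67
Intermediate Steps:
w(k, j) = 1 (w(k, j) = 2 + (⅓)*(-3) = 2 - 1 = 1)
((-149/w(15, 17) - 775/18) + 195)*96 = ((-149/1 - 775/18) + 195)*96 = ((-149*1 - 775*1/18) + 195)*96 = ((-149 - 775/18) + 195)*96 = (-3457/18 + 195)*96 = (53/18)*96 = 848/3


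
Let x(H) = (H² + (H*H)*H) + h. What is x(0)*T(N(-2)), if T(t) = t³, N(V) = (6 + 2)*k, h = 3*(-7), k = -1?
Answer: 10752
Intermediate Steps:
h = -21
N(V) = -8 (N(V) = (6 + 2)*(-1) = 8*(-1) = -8)
x(H) = -21 + H² + H³ (x(H) = (H² + (H*H)*H) - 21 = (H² + H²*H) - 21 = (H² + H³) - 21 = -21 + H² + H³)
x(0)*T(N(-2)) = (-21 + 0² + 0³)*(-8)³ = (-21 + 0 + 0)*(-512) = -21*(-512) = 10752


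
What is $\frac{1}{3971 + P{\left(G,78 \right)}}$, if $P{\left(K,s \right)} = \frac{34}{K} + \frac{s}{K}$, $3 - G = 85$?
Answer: $\frac{41}{162755} \approx 0.00025191$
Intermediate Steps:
$G = -82$ ($G = 3 - 85 = -82$)
$\frac{1}{3971 + P{\left(G,78 \right)}} = \frac{1}{3971 + \frac{34 + 78}{-82}} = \frac{1}{3971 - \frac{56}{41}} = \frac{1}{\frac{162755}{41}} = \frac{41}{162755}$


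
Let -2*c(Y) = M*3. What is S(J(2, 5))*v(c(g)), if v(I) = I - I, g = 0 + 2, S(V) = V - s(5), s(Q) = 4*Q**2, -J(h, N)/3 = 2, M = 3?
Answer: 0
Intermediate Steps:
J(h, N) = -6 (J(h, N) = -3*2 = -6)
S(V) = -100 + V (S(V) = V - 4*5**2 = V - 4*25 = V - 1*100 = V - 100 = -100 + V)
g = 2
c(Y) = -9/2 (c(Y) = -3*3/2 = -1/2*9 = -9/2)
v(I) = 0
S(J(2, 5))*v(c(g)) = (-100 - 6)*0 = -106*0 = 0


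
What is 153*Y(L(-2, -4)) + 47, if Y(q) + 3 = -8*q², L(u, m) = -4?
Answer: -19996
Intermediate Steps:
Y(q) = -3 - 8*q²
153*Y(L(-2, -4)) + 47 = 153*(-3 - 8*(-4)²) + 47 = 153*(-3 - 8*16) + 47 = 153*(-3 - 128) + 47 = 153*(-131) + 47 = -20043 + 47 = -19996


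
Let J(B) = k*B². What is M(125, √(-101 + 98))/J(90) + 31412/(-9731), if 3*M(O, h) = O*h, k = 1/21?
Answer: -31412/9731 + 35*I*√3/324 ≈ -3.228 + 0.1871*I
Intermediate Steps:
k = 1/21 ≈ 0.047619
J(B) = B²/21
M(O, h) = O*h/3 (M(O, h) = (O*h)/3 = O*h/3)
M(125, √(-101 + 98))/J(90) + 31412/(-9731) = ((⅓)*125*√(-101 + 98))/(((1/21)*90²)) + 31412/(-9731) = ((⅓)*125*√(-3))/(((1/21)*8100)) + 31412*(-1/9731) = ((⅓)*125*(I*√3))/(2700/7) - 31412/9731 = (125*I*√3/3)*(7/2700) - 31412/9731 = 35*I*√3/324 - 31412/9731 = -31412/9731 + 35*I*√3/324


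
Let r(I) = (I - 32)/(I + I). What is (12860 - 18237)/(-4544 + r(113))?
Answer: 1215202/1026863 ≈ 1.1834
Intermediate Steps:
r(I) = (-32 + I)/(2*I) (r(I) = (-32 + I)/((2*I)) = (-32 + I)*(1/(2*I)) = (-32 + I)/(2*I))
(12860 - 18237)/(-4544 + r(113)) = (12860 - 18237)/(-4544 + (1/2)*(-32 + 113)/113) = -5377/(-4544 + (1/2)*(1/113)*81) = -5377/(-4544 + 81/226) = -5377/(-1026863/226) = -5377*(-226/1026863) = 1215202/1026863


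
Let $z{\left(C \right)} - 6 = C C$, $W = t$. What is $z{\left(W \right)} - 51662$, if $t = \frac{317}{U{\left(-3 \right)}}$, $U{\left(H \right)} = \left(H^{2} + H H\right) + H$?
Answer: $- \frac{11522111}{225} \approx -51209.0$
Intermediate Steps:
$U{\left(H \right)} = H + 2 H^{2}$ ($U{\left(H \right)} = \left(H^{2} + H^{2}\right) + H = 2 H^{2} + H = H + 2 H^{2}$)
$t = \frac{317}{15}$ ($t = \frac{317}{\left(-3\right) \left(1 + 2 \left(-3\right)\right)} = \frac{317}{\left(-3\right) \left(1 - 6\right)} = \frac{317}{\left(-3\right) \left(-5\right)} = \frac{317}{15} \approx 21.133$)
$W = \frac{317}{15} \approx 21.133$
$z{\left(C \right)} = 6 + C^{2}$ ($z{\left(C \right)} = 6 + C C = 6 + C^{2}$)
$z{\left(W \right)} - 51662 = \left(6 + \left(\frac{317}{15}\right)^{2}\right) - 51662 = \left(6 + \frac{100489}{225}\right) - 51662 = \frac{101839}{225} - 51662 = - \frac{11522111}{225}$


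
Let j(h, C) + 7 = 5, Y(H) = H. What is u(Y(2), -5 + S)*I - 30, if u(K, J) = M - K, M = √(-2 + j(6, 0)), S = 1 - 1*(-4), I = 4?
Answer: -38 + 8*I ≈ -38.0 + 8.0*I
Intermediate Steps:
j(h, C) = -2 (j(h, C) = -7 + 5 = -2)
S = 5 (S = 1 + 4 = 5)
M = 2*I (M = √(-2 - 2) = √(-4) = 2*I ≈ 2.0*I)
u(K, J) = -K + 2*I (u(K, J) = 2*I - K = -K + 2*I)
u(Y(2), -5 + S)*I - 30 = (-1*2 + 2*I)*4 - 30 = (-2 + 2*I)*4 - 30 = (-8 + 8*I) - 30 = -38 + 8*I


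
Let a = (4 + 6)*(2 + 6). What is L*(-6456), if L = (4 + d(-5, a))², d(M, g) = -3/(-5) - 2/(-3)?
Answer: -13430632/75 ≈ -1.7908e+5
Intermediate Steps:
a = 80 (a = 10*8 = 80)
d(M, g) = 19/15 (d(M, g) = -3*(-⅕) - 2*(-⅓) = ⅗ + ⅔ = 19/15)
L = 6241/225 (L = (4 + 19/15)² = (79/15)² = 6241/225 ≈ 27.738)
L*(-6456) = (6241/225)*(-6456) = -13430632/75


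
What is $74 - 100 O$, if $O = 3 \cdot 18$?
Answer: $-5326$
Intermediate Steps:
$O = 54$
$74 - 100 O = 74 - 5400 = -5326$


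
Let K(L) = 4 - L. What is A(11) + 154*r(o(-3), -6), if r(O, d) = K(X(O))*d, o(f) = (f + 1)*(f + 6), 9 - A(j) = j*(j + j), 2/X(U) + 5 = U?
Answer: -4097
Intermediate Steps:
X(U) = 2/(-5 + U)
A(j) = 9 - 2*j² (A(j) = 9 - j*(j + j) = 9 - j*2*j = 9 - 2*j²)
o(f) = (1 + f)*(6 + f)
r(O, d) = d*(4 - 2/(-5 + O)) (r(O, d) = (4 - 2/(-5 + O))*d = d*(4 - 2/(-5 + O)))
A(11) + 154*r(o(-3), -6) = (9 - 2*11²) + 154*(2*(-6)*(-11 + 2*(6 + (-3)² + 7*(-3)))/(-5 + (6 + (-3)² + 7*(-3)))) = (9 - 2*121) + 154*(2*(-6)*(-11 + 2*(6 + 9 - 21))/(-5 + (6 + 9 - 21))) = (9 - 242) + 154*(2*(-6)*(-11 + 2*(-6))/(-5 - 6)) = -233 + 154*(2*(-6)*(-11 - 12)/(-11)) = -233 + 154*(2*(-6)*(-1/11)*(-23)) = -233 + 154*(-276/11) = -233 - 3864 = -4097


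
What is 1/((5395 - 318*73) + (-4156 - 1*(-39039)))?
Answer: 1/17064 ≈ 5.8603e-5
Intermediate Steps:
1/((5395 - 318*73) + (-4156 - 1*(-39039))) = 1/((5395 - 1*23214) + (-4156 + 39039)) = 1/((5395 - 23214) + 34883) = 1/(-17819 + 34883) = 1/17064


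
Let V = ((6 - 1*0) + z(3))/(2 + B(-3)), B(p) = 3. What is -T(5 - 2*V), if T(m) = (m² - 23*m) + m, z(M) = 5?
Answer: 321/25 ≈ 12.840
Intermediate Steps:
V = 11/5 (V = ((6 - 1*0) + 5)/(2 + 3) = ((6 + 0) + 5)/5 = (6 + 5)*(⅕) = 11*(⅕) = 11/5 ≈ 2.2000)
T(m) = m² - 22*m
-T(5 - 2*V) = -(5 - 2*11/5)*(-22 + (5 - 2*11/5)) = -(5 - 22/5)*(-22 + (5 - 22/5)) = -3*(-22 + ⅗)/5 = -3*(-107)/(5*5) = -1*(-321/25) = 321/25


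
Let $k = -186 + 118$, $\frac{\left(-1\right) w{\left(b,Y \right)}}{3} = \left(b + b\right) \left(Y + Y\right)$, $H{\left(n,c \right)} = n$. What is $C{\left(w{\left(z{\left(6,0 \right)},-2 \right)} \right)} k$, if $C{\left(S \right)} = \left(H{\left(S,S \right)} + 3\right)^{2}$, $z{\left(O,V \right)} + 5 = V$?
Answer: $-930852$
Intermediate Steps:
$z{\left(O,V \right)} = -5 + V$
$w{\left(b,Y \right)} = - 12 Y b$ ($w{\left(b,Y \right)} = - 3 \left(b + b\right) \left(Y + Y\right) = - 3 \cdot 2 b 2 Y = - 3 \cdot 4 Y b = - 12 Y b$)
$C{\left(S \right)} = \left(3 + S\right)^{2}$ ($C{\left(S \right)} = \left(S + 3\right)^{2} = \left(3 + S\right)^{2}$)
$k = -68$
$C{\left(w{\left(z{\left(6,0 \right)},-2 \right)} \right)} k = \left(3 - - 24 \left(-5 + 0\right)\right)^{2} \left(-68\right) = \left(3 - \left(-24\right) \left(-5\right)\right)^{2} \left(-68\right) = \left(3 - 120\right)^{2} \left(-68\right) = \left(-117\right)^{2} \left(-68\right) = 13689 \left(-68\right) = -930852$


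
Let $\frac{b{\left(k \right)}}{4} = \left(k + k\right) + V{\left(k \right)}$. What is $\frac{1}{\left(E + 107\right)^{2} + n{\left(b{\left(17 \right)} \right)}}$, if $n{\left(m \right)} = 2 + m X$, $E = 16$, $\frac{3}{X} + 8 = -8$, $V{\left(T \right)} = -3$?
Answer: $\frac{4}{60431} \approx 6.6191 \cdot 10^{-5}$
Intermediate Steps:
$X = - \frac{3}{16}$ ($X = \frac{3}{-8 - 8} = \frac{3}{-16} = 3 \left(- \frac{1}{16}\right) = - \frac{3}{16} \approx -0.1875$)
$b{\left(k \right)} = -12 + 8 k$ ($b{\left(k \right)} = 4 \left(\left(k + k\right) - 3\right) = 4 \left(2 k - 3\right) = 4 \left(-3 + 2 k\right) = -12 + 8 k$)
$n{\left(m \right)} = 2 - \frac{3 m}{16}$ ($n{\left(m \right)} = 2 + m \left(- \frac{3}{16}\right) = 2 - \frac{3 m}{16}$)
$\frac{1}{\left(E + 107\right)^{2} + n{\left(b{\left(17 \right)} \right)}} = \frac{1}{\left(16 + 107\right)^{2} + \left(2 - \frac{3 \left(-12 + 8 \cdot 17\right)}{16}\right)} = \frac{1}{123^{2} + \left(2 - \frac{3 \left(-12 + 136\right)}{16}\right)} = \frac{1}{15129 + \left(2 - \frac{93}{4}\right)} = \frac{1}{15129 - \frac{85}{4}} = \frac{1}{\frac{60431}{4}} = \frac{4}{60431}$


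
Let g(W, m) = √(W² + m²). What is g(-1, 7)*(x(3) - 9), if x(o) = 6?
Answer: -15*√2 ≈ -21.213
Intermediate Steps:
g(-1, 7)*(x(3) - 9) = √((-1)² + 7²)*(6 - 9) = √(1 + 49)*(-3) = √50*(-3) = (5*√2)*(-3) = -15*√2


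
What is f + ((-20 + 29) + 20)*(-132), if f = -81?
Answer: -3909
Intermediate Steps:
f + ((-20 + 29) + 20)*(-132) = -81 + ((-20 + 29) + 20)*(-132) = -81 + (9 + 20)*(-132) = -81 + 29*(-132) = -81 - 3828 = -3909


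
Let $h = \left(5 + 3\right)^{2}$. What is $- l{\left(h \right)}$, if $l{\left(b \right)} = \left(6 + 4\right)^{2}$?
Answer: $-100$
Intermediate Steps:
$h = 64$ ($h = 8^{2} = 64$)
$l{\left(b \right)} = 100$ ($l{\left(b \right)} = 10^{2} = 100$)
$- l{\left(h \right)} = \left(-1\right) 100 = -100$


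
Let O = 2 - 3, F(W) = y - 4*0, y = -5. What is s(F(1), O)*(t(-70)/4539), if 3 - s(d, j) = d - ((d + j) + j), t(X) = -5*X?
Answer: 350/4539 ≈ 0.077109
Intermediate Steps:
F(W) = -5 (F(W) = -5 - 4*0 = -5 + 0 = -5)
O = -1
s(d, j) = 3 + 2*j (s(d, j) = 3 - (d - ((d + j) + j)) = 3 - (d - (d + 2*j)) = 3 - (d + (-d - 2*j)) = 3 - (-2)*j = 3 + 2*j)
s(F(1), O)*(t(-70)/4539) = (3 + 2*(-1))*(-5*(-70)/4539) = (3 - 2)*(350*(1/4539)) = 1*(350/4539) = 350/4539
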